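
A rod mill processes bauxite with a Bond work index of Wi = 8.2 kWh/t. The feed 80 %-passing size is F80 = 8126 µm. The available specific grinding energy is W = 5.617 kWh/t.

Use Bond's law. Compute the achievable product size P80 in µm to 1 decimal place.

P80 = 157.9 µm

W = 10·Wi·(P80^(-½) − F80^(-½))
P80^-0.5 = F80^-0.5 + W/(10 Wi)
  = 5.6170/(10·8.2) + 1/√8126 = 0.068500 + 0.011093 = 0.079593
P80 = (1/0.079593)² = 12.5639² = 157.85 µm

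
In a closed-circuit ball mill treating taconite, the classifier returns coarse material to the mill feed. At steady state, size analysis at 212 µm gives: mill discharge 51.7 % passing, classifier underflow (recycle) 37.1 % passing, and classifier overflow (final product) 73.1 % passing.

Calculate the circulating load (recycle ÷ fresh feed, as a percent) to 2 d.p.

CL = 146.58 %

Let r = R/F. Size balance at 212 µm:
d + r·d = r·u + o → r(d−u) = o−d
r = (73.1 − 51.7)/(51.7 − 37.1) = 21.4/14.6 = 1.4658
CL = 100·r = 146.58 %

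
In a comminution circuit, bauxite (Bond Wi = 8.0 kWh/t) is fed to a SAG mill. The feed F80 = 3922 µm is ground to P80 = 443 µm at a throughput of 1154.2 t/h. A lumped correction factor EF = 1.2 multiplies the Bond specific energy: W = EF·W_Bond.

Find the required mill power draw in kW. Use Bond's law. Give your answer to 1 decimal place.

P = 3495.1 kW

W = 10 Wi (1/√P80 − 1/√F80)  [Bond]
W = 10·8.0·(1/√443 − 1/√3922) = 10·8.0·(0.031544) = 2.5235 kWh/t
Apply correction: 2.5235 × 1.2 = 3.0282 kWh/t
Power = W × throughput = 3.0282 kWh/t × 1154.2 t/h = 3495.1 kW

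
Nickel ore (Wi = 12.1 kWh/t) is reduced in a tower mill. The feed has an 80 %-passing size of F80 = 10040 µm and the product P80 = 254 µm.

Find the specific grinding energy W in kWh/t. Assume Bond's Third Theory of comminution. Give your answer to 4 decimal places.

W = 6.3846 kWh/t

W = 10 Wi (P80^-0.5 − F80^-0.5)
1/√254 = 0.062746;  1/√10040 = 0.009980
W = 10·12.1·(0.062746 − 0.009980) = 6.3846 kWh/t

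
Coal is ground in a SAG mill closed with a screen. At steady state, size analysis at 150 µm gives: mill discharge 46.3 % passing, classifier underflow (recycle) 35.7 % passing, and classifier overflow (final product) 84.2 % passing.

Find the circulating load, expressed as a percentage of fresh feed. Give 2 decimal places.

Mass balance on the −150 µm fraction:
d + r·d = r·u + o → r(d−u) = o−d
r = (84.2 − 46.3)/(46.3 − 35.7) = 37.9/10.6 = 3.5755
CL = 100·r = 357.55 %

CL = 357.55 %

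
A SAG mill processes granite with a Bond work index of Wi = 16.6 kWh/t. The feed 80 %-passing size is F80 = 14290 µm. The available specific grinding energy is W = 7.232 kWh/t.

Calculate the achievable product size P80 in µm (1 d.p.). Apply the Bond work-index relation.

P80 = 370.8 µm

W = 10 Wi (P80^-0.5 − F80^-0.5)
P80^-0.5 = F80^-0.5 + W/(10 Wi)
  = 7.2320/(10·16.6) + 1/√14290 = 0.043566 + 0.008365 = 0.051932
P80 = (1/0.051932)² = 19.2561² = 370.80 µm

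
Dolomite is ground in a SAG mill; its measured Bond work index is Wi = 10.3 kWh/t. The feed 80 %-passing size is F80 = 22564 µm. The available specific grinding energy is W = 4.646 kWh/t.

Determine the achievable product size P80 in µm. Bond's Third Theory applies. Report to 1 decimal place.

P80 = 373.2 µm

W = 10 Wi / √P80 − 10 Wi / √F80
⇒ 1/√P80 = W/(10·Wi) + 1/√F80
  = 4.6460/(10·10.3) + 1/√22564 = 0.045107 + 0.006657 = 0.051764
P80 = (1/0.051764)² = 19.3184² = 373.20 µm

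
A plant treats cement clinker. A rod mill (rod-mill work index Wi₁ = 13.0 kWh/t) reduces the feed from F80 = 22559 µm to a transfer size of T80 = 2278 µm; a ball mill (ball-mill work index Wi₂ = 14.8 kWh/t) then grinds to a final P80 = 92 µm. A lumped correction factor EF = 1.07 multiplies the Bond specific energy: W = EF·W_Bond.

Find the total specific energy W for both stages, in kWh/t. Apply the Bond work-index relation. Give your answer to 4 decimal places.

W = 15.1805 kWh/t

Bond:  W = 10 Wi (1/√P − 1/√F)
Stage 1 (22559→2278 µm, Wi₁=13.0): W₁ = 10·13.0·(0.020952 − 0.006658) = 1.8582 kWh/t
Stage 2 (2278→92 µm, Wi₂=14.8): W₂ = 10·14.8·(0.104257 − 0.020952) = 12.3292 kWh/t
W = W₁ + W₂ = 1.8582 + 12.3292 = 14.1874 kWh/t
W_actual = 1.07 × 14.1874 = 15.1805 kWh/t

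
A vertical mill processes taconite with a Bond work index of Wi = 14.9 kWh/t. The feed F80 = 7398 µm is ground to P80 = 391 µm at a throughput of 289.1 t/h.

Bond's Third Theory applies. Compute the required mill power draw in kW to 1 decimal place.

W = 10·Wi·(P80^(-½) − F80^(-½))
W = 10·14.9·(1/√391 − 1/√7398) = 10·14.9·(0.038946) = 5.8029 kWh/t
Mill draw = 5.8029 × 289.1 = 1677.6 kW

P = 1677.6 kW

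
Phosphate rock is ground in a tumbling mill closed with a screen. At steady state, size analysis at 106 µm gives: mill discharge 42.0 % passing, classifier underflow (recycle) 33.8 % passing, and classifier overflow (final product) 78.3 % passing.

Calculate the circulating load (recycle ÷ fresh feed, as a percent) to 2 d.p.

Classifier node, passing 106 µm:
r = (o − d)/(d − u)
r = (78.3 − 42.0)/(42.0 − 33.8) = 36.3/8.2 = 4.4268
CL = 100·r = 442.68 %

CL = 442.68 %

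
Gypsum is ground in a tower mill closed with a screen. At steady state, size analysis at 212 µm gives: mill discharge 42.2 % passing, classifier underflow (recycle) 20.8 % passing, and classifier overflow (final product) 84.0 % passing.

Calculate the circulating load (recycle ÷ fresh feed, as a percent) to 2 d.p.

Classifier node, passing 212 µm:
(1+r)d = ru + o → r = (o−d)/(d−u)
r = (84.0 − 42.2)/(42.2 − 20.8) = 41.8/21.4 = 1.9533
CL = 100·r = 195.33 %

CL = 195.33 %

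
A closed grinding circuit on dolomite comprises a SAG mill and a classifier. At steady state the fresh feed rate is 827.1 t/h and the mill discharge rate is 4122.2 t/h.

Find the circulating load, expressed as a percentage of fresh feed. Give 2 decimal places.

Discharge = new feed + return, hence
R = M − F = 4122.2 − 827.1 = 3295.1 t/h
CL = 100·R/F = 100·3295.1/827.1 = 398.39 %

CL = 398.39 %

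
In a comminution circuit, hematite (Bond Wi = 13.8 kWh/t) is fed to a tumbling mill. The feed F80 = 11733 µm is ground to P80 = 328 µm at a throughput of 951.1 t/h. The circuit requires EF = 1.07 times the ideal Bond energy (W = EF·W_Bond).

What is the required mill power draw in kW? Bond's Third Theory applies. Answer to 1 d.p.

P = 6457.9 kW

W = 10·Wi·[P80^(−½) − F80^(−½)]
W = 10·13.8·(1/√328 − 1/√11733) = 10·13.8·(0.045984) = 6.3458 kWh/t
W_actual = 1.07 × 6.3458 = 6.7900 kWh/t
Power = W × throughput = 6.7900 kWh/t × 951.1 t/h = 6457.9 kW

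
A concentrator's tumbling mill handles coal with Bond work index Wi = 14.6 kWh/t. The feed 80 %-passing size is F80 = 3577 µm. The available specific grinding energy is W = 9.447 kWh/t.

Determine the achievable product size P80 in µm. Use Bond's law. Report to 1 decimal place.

P80 = 150.8 µm

Bond:  W = 10 Wi (1/√P − 1/√F)
⇒ 1/√P80 = W/(10 Wi) + 1/√F80
  = 9.4470/(10·14.6) + 1/√3577 = 0.064705 + 0.016720 = 0.081426
P80 = (1/0.081426)² = 12.2811² = 150.83 µm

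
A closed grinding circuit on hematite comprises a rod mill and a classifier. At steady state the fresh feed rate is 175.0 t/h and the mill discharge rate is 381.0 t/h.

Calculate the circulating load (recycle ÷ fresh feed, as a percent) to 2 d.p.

CL = 117.71 %

Steady state: M = F + R.
R = M − F = 381.0 − 175.0 = 206.0 t/h
CL = 100·R/F = 100·206.0/175.0 = 117.71 %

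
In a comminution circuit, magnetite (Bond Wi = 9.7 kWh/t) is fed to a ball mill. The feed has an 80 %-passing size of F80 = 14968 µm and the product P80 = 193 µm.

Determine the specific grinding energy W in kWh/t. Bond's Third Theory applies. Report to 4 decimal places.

W = 6.1894 kWh/t

W = 10 Wi / √P80 − 10 Wi / √F80
1/√193 = 0.071982;  1/√14968 = 0.008174
W = 10·9.7·(0.071982 − 0.008174) = 6.1894 kWh/t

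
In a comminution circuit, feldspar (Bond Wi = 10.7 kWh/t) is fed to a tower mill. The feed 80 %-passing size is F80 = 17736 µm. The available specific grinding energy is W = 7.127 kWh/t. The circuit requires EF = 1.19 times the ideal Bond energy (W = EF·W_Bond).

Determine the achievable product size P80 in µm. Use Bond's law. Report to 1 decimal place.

W_Bond = 10·Wi·(1/√P₈₀ − 1/√F₈₀)
W_Bond = W / EF = 7.127 / 1.19 = 5.9891 kWh/t
P80^-0.5 = F80^-0.5 + W_Bond/(10 Wi)
  = 5.9891/(10·10.7) + 1/√17736 = 0.055973 + 0.007509 = 0.063481
P80 = (1/0.063481)² = 15.7526² = 248.15 µm

P80 = 248.1 µm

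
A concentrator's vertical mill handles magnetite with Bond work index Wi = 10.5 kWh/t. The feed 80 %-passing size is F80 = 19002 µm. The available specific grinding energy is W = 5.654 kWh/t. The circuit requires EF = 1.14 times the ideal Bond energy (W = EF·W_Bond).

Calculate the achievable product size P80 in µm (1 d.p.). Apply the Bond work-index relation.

W = 10 Wi / √P80 − 10 Wi / √F80
W_Bond = W / EF = 5.654 / 1.14 = 4.9596 kWh/t
1/√P80 = 1/√F80 + W_Bond/(10·Wi)
  = 4.9596/(10·10.5) + 1/√19002 = 0.047235 + 0.007254 = 0.054489
P80 = (1/0.054489)² = 18.3523² = 336.81 µm

P80 = 336.8 µm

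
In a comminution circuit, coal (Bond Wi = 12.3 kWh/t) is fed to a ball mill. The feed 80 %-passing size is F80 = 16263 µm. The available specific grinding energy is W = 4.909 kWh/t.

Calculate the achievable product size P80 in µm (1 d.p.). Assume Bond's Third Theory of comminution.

P80 = 438.5 µm

W = 10 Wi (P80^-0.5 − F80^-0.5)
⇒ 1/√P80 = W/(10·Wi) + 1/√F80
  = 4.9090/(10·12.3) + 1/√16263 = 0.039911 + 0.007842 = 0.047752
P80 = (1/0.047752)² = 20.9415² = 438.55 µm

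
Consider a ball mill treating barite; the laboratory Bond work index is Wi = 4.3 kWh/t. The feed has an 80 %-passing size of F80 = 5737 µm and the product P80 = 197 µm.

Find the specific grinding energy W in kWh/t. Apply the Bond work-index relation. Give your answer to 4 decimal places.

Bond: W = 10·Wi·(1/√P80 − 1/√F80)
1/√197 = 0.071247;  1/√5737 = 0.013203
W = 10·4.3·(0.071247 − 0.013203) = 2.4959 kWh/t

W = 2.4959 kWh/t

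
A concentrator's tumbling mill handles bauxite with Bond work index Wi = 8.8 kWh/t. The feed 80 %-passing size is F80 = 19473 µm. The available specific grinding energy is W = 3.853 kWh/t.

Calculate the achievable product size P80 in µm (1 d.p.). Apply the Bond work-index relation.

P80 = 385.2 µm

W = 10·Wi·(P80^(-½) − F80^(-½))
⇒ 1/√P80 = W/(10·Wi) + 1/√F80
  = 3.8530/(10·8.8) + 1/√19473 = 0.043784 + 0.007166 = 0.050950
P80 = (1/0.050950)² = 19.6270² = 385.22 µm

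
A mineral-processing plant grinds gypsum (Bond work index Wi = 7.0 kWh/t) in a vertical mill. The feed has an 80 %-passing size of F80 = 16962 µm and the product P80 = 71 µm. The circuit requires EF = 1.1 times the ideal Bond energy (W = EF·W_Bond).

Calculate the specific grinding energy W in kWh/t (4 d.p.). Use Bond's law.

Bond:  W = 10 Wi (1/√P − 1/√F)
1/√71 = 0.118678;  1/√16962 = 0.007678
W = 10·7.0·(0.118678 − 0.007678) = 7.7700 kWh/t
W_actual = 1.1 × 7.7700 = 8.5470 kWh/t

W = 8.5470 kWh/t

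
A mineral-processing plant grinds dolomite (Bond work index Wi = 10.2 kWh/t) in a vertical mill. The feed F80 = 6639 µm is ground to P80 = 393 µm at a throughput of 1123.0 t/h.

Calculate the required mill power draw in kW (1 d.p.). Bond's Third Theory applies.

Bond:  W = 10 Wi (1/√P − 1/√F)
W = 10·10.2·(1/√393 − 1/√6639) = 10·10.2·(0.038170) = 3.8934 kWh/t
P_mill = W·ṁ = 3.8934·1123.0 = 4372.3 kW

P = 4372.3 kW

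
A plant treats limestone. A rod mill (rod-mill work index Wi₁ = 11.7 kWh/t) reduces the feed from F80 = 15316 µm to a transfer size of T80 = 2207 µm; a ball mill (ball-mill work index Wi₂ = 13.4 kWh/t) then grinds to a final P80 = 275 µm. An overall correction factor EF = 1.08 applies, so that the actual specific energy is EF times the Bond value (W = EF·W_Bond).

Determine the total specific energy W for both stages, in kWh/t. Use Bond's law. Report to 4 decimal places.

W_Bond = 10·Wi·(1/√P₈₀ − 1/√F₈₀)
Stage 1 (15316→2207 µm, Wi₁=11.7): W₁ = 10·11.7·(0.021286 − 0.008080) = 1.5451 kWh/t
Stage 2 (2207→275 µm, Wi₂=13.4): W₂ = 10·13.4·(0.060302 − 0.021286) = 5.2281 kWh/t
W = W₁ + W₂ = 1.5451 + 5.2281 = 6.7732 kWh/t
Corrected W = EF·W_Bond = 1.08·6.7732 = 7.3151 kWh/t

W = 7.3151 kWh/t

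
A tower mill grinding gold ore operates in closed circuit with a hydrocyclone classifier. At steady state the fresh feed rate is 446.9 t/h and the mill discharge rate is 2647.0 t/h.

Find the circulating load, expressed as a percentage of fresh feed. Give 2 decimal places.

CL = 492.30 %

M = F + R at steady state, so:
R = M − F = 2647.0 − 446.9 = 2200.1 t/h
CL = 100·R/F = 100·2200.1/446.9 = 492.30 %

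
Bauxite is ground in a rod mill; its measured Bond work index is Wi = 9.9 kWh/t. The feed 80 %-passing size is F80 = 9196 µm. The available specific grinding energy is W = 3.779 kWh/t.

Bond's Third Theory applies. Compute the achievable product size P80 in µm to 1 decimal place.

P80 = 423.4 µm

W = 10·Wi·[P80^(−½) − F80^(−½)]
⇒ 1/√P80 = W/(10 Wi) + 1/√F80
  = 3.7790/(10·9.9) + 1/√9196 = 0.038172 + 0.010428 = 0.048600
P80 = (1/0.048600)² = 20.5763² = 423.38 µm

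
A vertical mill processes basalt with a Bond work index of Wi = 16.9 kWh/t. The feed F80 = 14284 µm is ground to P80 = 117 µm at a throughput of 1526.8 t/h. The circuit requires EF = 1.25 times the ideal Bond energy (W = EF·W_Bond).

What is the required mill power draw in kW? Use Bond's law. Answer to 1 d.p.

P = 27119.8 kW

Bond:  W = 10 Wi (1/√P − 1/√F)
W = 10·16.9·(1/√117 − 1/√14284) = 10·16.9·(0.084083) = 14.2100 kWh/t
Apply correction: 14.2100 × 1.25 = 17.7625 kWh/t
P_mill = W·ṁ = 17.7625·1526.8 = 27119.8 kW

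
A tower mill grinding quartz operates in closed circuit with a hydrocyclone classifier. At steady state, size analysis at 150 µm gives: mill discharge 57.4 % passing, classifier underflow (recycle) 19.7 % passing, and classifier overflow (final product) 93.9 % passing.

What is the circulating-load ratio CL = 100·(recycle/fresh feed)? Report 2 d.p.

Mass balance on the −150 µm fraction:
Fd + Rd = Ru + Fo ⇒ R/F = (o−d)/(d−u)
r = (93.9 − 57.4)/(57.4 − 19.7) = 36.5/37.7 = 0.9682
CL = 100·r = 96.82 %

CL = 96.82 %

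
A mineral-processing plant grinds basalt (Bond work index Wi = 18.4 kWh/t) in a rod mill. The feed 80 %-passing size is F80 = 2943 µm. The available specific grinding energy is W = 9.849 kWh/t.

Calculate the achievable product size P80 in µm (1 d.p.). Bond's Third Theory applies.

P80 = 193.1 µm

W = 10 Wi / √P80 − 10 Wi / √F80
1/√P80 = 1/√F80 + W/(10·Wi)
  = 9.8490/(10·18.4) + 1/√2943 = 0.053527 + 0.018433 = 0.071961
P80 = (1/0.071961)² = 13.8965² = 193.11 µm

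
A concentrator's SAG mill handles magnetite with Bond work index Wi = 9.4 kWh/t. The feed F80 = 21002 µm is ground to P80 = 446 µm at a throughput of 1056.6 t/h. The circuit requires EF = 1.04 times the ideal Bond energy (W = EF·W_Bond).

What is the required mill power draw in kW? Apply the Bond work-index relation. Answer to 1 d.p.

P = 4178.3 kW

W = 10·Wi·[P80^(−½) − F80^(−½)]
W = 10·9.4·(1/√446 − 1/√21002) = 10·9.4·(0.040451) = 3.8024 kWh/t
Corrected W = EF·W_Bond = 1.04·3.8024 = 3.9545 kWh/t
P_mill = W·ṁ = 3.9545·1056.6 = 4178.3 kW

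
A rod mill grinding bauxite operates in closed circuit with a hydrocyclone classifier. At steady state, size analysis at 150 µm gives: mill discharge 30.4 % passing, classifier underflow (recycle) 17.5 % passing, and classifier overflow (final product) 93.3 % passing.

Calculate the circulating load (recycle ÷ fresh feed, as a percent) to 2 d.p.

CL = 487.60 %

Mass balance on the −150 µm fraction:
r = (o − d)/(d − u)
r = (93.3 − 30.4)/(30.4 − 17.5) = 62.9/12.9 = 4.8760
CL = 100·r = 487.60 %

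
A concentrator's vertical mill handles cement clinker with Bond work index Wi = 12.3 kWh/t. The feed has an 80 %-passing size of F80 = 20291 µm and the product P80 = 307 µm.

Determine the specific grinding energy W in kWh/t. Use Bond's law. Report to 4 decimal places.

W = 6.1565 kWh/t

W = 10 Wi / √P80 − 10 Wi / √F80
1/√307 = 0.057073;  1/√20291 = 0.007020
W = 10·12.3·(0.057073 − 0.007020) = 6.1565 kWh/t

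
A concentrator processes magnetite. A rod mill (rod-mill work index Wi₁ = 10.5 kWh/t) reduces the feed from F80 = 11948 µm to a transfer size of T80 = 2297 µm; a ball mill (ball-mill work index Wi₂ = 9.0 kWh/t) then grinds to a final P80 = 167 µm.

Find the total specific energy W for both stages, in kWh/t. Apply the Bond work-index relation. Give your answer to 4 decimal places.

W = 10 Wi (1/√P80 − 1/√F80)  [Bond]
Stage 1 (11948→2297 µm, Wi₁=10.5): W₁ = 10·10.5·(0.020865 − 0.009149) = 1.2302 kWh/t
Stage 2 (2297→167 µm, Wi₂=9.0): W₂ = 10·9.0·(0.077382 − 0.020865) = 5.0866 kWh/t
W = W₁ + W₂ = 1.2302 + 5.0866 = 6.3168 kWh/t

W = 6.3168 kWh/t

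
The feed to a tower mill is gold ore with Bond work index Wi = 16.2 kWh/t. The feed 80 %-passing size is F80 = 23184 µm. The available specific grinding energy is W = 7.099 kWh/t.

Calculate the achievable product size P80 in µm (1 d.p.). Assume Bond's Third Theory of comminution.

P80 = 393.9 µm

W = 10·Wi·[P80^(−½) − F80^(−½)]
⇒ 1/√P80 = W/(10·Wi) + 1/√F80
  = 7.0990/(10·16.2) + 1/√23184 = 0.043821 + 0.006568 = 0.050389
P80 = (1/0.050389)² = 19.8458² = 393.85 µm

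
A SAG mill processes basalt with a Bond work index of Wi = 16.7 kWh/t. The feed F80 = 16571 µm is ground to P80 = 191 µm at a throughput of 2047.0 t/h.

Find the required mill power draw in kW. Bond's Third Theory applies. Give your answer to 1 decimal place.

P = 22079.7 kW

W = 10·Wi·[P80^(−½) − F80^(−½)]
W = 10·16.7·(1/√191 − 1/√16571) = 10·16.7·(0.064589) = 10.7864 kWh/t
P_mill = W·ṁ = 10.7864·2047.0 = 22079.7 kW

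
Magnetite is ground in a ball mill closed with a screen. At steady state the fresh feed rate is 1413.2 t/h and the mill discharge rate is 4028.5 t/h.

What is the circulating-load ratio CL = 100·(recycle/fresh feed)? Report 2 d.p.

Discharge = new feed + return, hence
R = M − F = 4028.5 − 1413.2 = 2615.3 t/h
CL = 100·R/F = 100·2615.3/1413.2 = 185.06 %

CL = 185.06 %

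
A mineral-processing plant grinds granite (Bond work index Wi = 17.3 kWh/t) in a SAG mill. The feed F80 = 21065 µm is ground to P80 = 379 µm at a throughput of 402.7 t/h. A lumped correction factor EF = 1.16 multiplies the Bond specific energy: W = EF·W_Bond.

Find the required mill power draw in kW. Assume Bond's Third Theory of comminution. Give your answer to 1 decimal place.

W = 10 Wi (1/√P80 − 1/√F80)  [Bond]
W = 10·17.3·(1/√379 − 1/√21065) = 10·17.3·(0.044477) = 7.6944 kWh/t
With EF = 1.16: W = 7.6944·1.16 = 8.9256 kWh/t
Power = W × throughput = 8.9256 kWh/t × 402.7 t/h = 3594.3 kW

P = 3594.3 kW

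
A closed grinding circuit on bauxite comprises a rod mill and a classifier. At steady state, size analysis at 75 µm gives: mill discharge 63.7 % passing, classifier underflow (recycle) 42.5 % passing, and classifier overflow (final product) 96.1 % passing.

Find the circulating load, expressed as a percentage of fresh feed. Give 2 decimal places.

Balance %-passing 75 µm (r = R/F):
(1+r)d = ru + o → r = (o−d)/(d−u)
r = (96.1 − 63.7)/(63.7 − 42.5) = 32.4/21.2 = 1.5283
CL = 100·r = 152.83 %

CL = 152.83 %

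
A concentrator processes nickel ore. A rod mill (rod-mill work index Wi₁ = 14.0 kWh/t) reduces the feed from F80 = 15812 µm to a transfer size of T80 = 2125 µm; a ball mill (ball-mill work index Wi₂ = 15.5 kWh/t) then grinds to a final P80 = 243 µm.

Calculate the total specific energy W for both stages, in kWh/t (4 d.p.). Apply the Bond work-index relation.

W = 8.5045 kWh/t

W = 10 Wi / √P80 − 10 Wi / √F80
Stage 1 (15812→2125 µm, Wi₁=14.0): W₁ = 10·14.0·(0.021693 − 0.007953) = 1.9237 kWh/t
Stage 2 (2125→243 µm, Wi₂=15.5): W₂ = 10·15.5·(0.064150 − 0.021693) = 6.5808 kWh/t
W = W₁ + W₂ = 1.9237 + 6.5808 = 8.5045 kWh/t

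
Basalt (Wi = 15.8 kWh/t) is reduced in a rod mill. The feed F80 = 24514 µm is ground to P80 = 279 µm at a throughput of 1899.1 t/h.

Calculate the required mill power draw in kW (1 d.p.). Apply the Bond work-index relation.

W = 10 Wi / √P80 − 10 Wi / √F80
W = 10·15.8·(1/√279 − 1/√24514) = 10·15.8·(0.053481) = 8.4501 kWh/t
Mill draw = 8.4501 × 1899.1 = 16047.5 kW

P = 16047.5 kW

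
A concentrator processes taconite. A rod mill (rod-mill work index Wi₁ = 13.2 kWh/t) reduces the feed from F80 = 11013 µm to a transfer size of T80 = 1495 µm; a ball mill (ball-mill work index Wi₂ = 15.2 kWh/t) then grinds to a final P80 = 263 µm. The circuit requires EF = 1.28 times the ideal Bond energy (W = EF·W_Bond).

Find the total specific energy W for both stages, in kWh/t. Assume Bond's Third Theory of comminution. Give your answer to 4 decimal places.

W = 10·Wi·[P80^(−½) − F80^(−½)]
Stage 1 (11013→1495 µm, Wi₁=13.2): W₁ = 10·13.2·(0.025863 − 0.009529) = 2.1561 kWh/t
Stage 2 (1495→263 µm, Wi₂=15.2): W₂ = 10·15.2·(0.061663 − 0.025863) = 5.4415 kWh/t
W = W₁ + W₂ = 2.1561 + 5.4415 = 7.5976 kWh/t
With EF = 1.28: W = 7.5976·1.28 = 9.7250 kWh/t

W = 9.7250 kWh/t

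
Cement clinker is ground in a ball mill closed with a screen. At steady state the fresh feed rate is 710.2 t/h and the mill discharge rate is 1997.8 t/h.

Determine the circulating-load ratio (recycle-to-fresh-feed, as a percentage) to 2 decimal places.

M = F + R at steady state, so:
R = M − F = 1997.8 − 710.2 = 1287.6 t/h
CL = 100·R/F = 100·1287.6/710.2 = 181.30 %

CL = 181.30 %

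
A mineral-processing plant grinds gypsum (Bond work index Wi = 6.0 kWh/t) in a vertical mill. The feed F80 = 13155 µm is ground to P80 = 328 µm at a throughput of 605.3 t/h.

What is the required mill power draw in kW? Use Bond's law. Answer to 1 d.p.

P = 1688.7 kW

W = 10·Wi·[P80^(−½) − F80^(−½)]
W = 10·6.0·(1/√328 − 1/√13155) = 10·6.0·(0.046497) = 2.7898 kWh/t
P_mill = W·ṁ = 2.7898·605.3 = 1688.7 kW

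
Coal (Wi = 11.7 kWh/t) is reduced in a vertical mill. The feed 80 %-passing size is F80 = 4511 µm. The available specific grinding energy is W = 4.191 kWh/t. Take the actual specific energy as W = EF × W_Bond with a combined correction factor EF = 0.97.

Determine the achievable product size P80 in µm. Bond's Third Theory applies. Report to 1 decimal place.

P80 = 372.4 µm

W = 10 Wi (1/√P80 − 1/√F80)  [Bond]
W_Bond = W / EF = 4.191 / 0.97 = 4.3206 kWh/t
⇒ 1/√P80 = W_Bond/(10 Wi) + 1/√F80
  = 4.3206/(10·11.7) + 1/√4511 = 0.036928 + 0.014889 = 0.051817
P80 = (1/0.051817)² = 19.2986² = 372.44 µm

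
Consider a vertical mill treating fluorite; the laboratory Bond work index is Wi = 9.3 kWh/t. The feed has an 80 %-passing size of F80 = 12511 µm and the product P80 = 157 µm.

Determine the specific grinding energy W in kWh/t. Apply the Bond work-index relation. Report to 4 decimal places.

W = 10·Wi·[P80^(−½) − F80^(−½)]
1/√157 = 0.079809;  1/√12511 = 0.008940
W = 10·9.3·(0.079809 − 0.008940) = 6.5908 kWh/t

W = 6.5908 kWh/t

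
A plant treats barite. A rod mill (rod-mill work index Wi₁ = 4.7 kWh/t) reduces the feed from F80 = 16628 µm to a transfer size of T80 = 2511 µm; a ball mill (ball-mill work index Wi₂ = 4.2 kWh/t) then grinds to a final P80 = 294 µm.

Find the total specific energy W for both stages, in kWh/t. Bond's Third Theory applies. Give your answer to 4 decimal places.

W = 2.1848 kWh/t

W = 10·Wi·[P80^(−½) − F80^(−½)]
Stage 1 (16628→2511 µm, Wi₁=4.7): W₁ = 10·4.7·(0.019956 − 0.007755) = 0.5735 kWh/t
Stage 2 (2511→294 µm, Wi₂=4.2): W₂ = 10·4.2·(0.058321 − 0.019956) = 1.6113 kWh/t
W = W₁ + W₂ = 0.5735 + 1.6113 = 2.1848 kWh/t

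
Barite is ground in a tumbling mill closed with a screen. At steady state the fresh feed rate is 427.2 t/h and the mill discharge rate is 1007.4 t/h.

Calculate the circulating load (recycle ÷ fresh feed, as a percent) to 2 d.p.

CL = 135.81 %

M = F + R at steady state, so:
R = M − F = 1007.4 − 427.2 = 580.2 t/h
CL = 100·R/F = 100·580.2/427.2 = 135.81 %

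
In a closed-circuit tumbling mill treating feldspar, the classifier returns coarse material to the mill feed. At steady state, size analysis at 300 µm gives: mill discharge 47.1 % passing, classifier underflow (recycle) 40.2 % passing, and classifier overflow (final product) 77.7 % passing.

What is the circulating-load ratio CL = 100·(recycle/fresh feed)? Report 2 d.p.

Let r = R/F. Size balance at 300 µm:
r = (o − d)/(d − u)
r = (77.7 − 47.1)/(47.1 − 40.2) = 30.6/6.9 = 4.4348
CL = 100·r = 443.48 %

CL = 443.48 %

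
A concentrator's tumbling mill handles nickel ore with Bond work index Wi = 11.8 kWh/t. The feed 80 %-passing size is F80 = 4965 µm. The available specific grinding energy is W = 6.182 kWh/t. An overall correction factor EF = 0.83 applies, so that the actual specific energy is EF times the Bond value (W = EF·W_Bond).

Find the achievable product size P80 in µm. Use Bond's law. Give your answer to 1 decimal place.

Bond: W = 10·Wi·(1/√P80 − 1/√F80)
W_Bond = W / EF = 6.182 / 0.83 = 7.4482 kWh/t
⇒ 1/√P80 = W_Bond/(10 Wi) + 1/√F80
  = 7.4482/(10·11.8) + 1/√4965 = 0.063120 + 0.014192 = 0.077312
P80 = (1/0.077312)² = 12.9346² = 167.30 µm

P80 = 167.3 µm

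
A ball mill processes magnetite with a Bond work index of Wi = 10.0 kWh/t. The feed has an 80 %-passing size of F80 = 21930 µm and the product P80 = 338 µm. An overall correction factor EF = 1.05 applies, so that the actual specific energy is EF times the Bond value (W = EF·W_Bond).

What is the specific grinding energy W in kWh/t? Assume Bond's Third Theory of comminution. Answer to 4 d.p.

W = 10 Wi (P80^-0.5 − F80^-0.5)
1/√338 = 0.054393;  1/√21930 = 0.006753
W = 10·10.0·(0.054393 − 0.006753) = 4.7640 kWh/t
W_actual = 1.05 × 4.7640 = 5.0022 kWh/t

W = 5.0022 kWh/t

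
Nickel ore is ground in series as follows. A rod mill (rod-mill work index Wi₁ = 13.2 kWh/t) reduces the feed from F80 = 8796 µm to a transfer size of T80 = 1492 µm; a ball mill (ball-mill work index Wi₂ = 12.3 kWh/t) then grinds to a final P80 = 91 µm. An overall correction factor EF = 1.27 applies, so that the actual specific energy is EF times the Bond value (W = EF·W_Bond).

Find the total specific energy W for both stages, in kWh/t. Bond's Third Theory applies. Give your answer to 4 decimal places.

W = 14.8837 kWh/t

Bond:  W = 10 Wi (1/√P − 1/√F)
Stage 1 (8796→1492 µm, Wi₁=13.2): W₁ = 10·13.2·(0.025889 − 0.010662) = 2.0099 kWh/t
Stage 2 (1492→91 µm, Wi₂=12.3): W₂ = 10·12.3·(0.104828 − 0.025889) = 9.7096 kWh/t
W = W₁ + W₂ = 2.0099 + 9.7096 = 11.7195 kWh/t
Corrected W = EF·W_Bond = 1.27·11.7195 = 14.8837 kWh/t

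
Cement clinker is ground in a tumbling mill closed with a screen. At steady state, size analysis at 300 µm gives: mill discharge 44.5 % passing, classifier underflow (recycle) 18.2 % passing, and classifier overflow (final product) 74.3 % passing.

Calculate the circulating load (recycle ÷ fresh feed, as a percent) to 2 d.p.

Two-product formula at 300 µm:
(1+r)d = ru + o → r = (o−d)/(d−u)
r = (74.3 − 44.5)/(44.5 − 18.2) = 29.8/26.3 = 1.1331
CL = 100·r = 113.31 %

CL = 113.31 %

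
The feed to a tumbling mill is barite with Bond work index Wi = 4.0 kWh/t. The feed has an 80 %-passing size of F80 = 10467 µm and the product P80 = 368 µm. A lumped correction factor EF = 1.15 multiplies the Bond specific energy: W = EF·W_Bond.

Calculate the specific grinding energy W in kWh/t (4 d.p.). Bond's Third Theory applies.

W = 1.9483 kWh/t

W = 10 Wi (P80^-0.5 − F80^-0.5)
1/√368 = 0.052129;  1/√10467 = 0.009774
W = 10·4.0·(0.052129 − 0.009774) = 1.6942 kWh/t
Corrected W = EF·W_Bond = 1.15·1.6942 = 1.9483 kWh/t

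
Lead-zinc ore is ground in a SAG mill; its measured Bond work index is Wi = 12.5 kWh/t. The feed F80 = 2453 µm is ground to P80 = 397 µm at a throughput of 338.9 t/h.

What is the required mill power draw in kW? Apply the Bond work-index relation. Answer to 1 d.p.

P = 1270.8 kW

W = 10·Wi·[P80^(−½) − F80^(−½)]
W = 10·12.5·(1/√397 − 1/√2453) = 10·12.5·(0.029998) = 3.7497 kWh/t
P_mill = W·ṁ = 3.7497·338.9 = 1270.8 kW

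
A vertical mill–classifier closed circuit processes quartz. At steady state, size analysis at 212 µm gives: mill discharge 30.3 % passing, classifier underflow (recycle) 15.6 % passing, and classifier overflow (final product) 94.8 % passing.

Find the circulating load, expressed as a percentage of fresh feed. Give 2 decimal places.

Let r = R/F. Size balance at 212 µm:
(1+r)·d = r·u + o ⇒ r = (o−d)/(d−u)
r = (94.8 − 30.3)/(30.3 − 15.6) = 64.5/14.7 = 4.3878
CL = 100·r = 438.78 %

CL = 438.78 %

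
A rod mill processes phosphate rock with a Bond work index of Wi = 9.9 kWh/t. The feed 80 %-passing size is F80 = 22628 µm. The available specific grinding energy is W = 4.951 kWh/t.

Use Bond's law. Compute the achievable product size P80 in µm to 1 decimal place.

W = 10·Wi·[P80^(−½) − F80^(−½)]
P80^(−½) = W/(10 Wi) + F80^(−½)
  = 4.9510/(10·9.9) + 1/√22628 = 0.050010 + 0.006648 = 0.056658
P80 = (1/0.056658)² = 17.6498² = 311.52 µm

P80 = 311.5 µm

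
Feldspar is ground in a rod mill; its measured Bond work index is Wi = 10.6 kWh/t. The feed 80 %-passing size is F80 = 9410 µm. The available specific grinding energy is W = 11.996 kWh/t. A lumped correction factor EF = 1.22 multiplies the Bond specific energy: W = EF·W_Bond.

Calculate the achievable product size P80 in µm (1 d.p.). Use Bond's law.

W = 10 Wi (P80^-0.5 − F80^-0.5)
W_Bond = W / EF = 11.996 / 1.22 = 9.8328 kWh/t
1/√P80 = 1/√F80 + W_Bond/(10·Wi)
  = 9.8328/(10·10.6) + 1/√9410 = 0.092762 + 0.010309 = 0.103071
P80 = (1/0.103071)² = 9.7021² = 94.13 µm

P80 = 94.1 µm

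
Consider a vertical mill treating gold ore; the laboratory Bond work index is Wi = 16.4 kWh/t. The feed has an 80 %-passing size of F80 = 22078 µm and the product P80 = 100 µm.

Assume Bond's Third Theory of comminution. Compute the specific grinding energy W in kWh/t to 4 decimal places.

W = 15.2963 kWh/t

Bond:  W = 10 Wi (1/√P − 1/√F)
1/√100 = 0.100000;  1/√22078 = 0.006730
W = 10·16.4·(0.100000 − 0.006730) = 15.2963 kWh/t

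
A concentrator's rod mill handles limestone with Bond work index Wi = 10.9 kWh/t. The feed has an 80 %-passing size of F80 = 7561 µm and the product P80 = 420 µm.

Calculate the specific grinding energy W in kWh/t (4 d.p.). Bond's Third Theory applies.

W = 4.0651 kWh/t

W = 10 Wi (1/√P80 − 1/√F80)  [Bond]
1/√420 = 0.048795;  1/√7561 = 0.011500
W = 10·10.9·(0.048795 − 0.011500) = 4.0651 kWh/t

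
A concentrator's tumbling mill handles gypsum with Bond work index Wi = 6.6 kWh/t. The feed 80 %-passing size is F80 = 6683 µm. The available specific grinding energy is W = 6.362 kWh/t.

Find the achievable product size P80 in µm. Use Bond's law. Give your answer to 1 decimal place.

P80 = 84.7 µm

W = 10 Wi / √P80 − 10 Wi / √F80
⇒ 1/√P80 = W/(10 Wi) + 1/√F80
  = 6.3620/(10·6.6) + 1/√6683 = 0.096394 + 0.012232 = 0.108626
P80 = (1/0.108626)² = 9.2059² = 84.75 µm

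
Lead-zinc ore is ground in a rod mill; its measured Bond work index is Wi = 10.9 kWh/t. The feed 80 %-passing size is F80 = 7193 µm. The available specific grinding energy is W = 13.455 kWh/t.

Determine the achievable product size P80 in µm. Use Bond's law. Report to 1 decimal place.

Bond: W = 10·Wi·(1/√P80 − 1/√F80)
⇒ 1/√P80 = W/(10 Wi) + 1/√F80
  = 13.4550/(10·10.9) + 1/√7193 = 0.123440 + 0.011791 = 0.135231
P80 = (1/0.135231)² = 7.3947² = 54.68 µm

P80 = 54.7 µm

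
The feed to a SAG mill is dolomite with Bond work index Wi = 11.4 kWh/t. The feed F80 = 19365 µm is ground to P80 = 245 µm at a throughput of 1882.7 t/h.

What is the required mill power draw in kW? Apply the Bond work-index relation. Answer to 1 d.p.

P = 12169.7 kW

Bond:  W = 10 Wi (1/√P − 1/√F)
W = 10·11.4·(1/√245 − 1/√19365) = 10·11.4·(0.056702) = 6.4640 kWh/t
P_mill = W·ṁ = 6.4640·1882.7 = 12169.7 kW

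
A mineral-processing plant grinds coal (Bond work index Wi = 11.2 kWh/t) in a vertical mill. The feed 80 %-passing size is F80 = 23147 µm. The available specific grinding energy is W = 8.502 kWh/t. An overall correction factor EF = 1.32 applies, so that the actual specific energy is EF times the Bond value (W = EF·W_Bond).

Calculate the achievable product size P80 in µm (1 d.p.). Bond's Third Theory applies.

W = 10·Wi·[P80^(−½) − F80^(−½)]
W_Bond = W / EF = 8.502 / 1.32 = 6.4409 kWh/t
P80^(−½) = W_Bond/(10 Wi) + F80^(−½)
  = 6.4409/(10·11.2) + 1/√23147 = 0.057508 + 0.006573 = 0.064081
P80 = (1/0.064081)² = 15.6053² = 243.52 µm

P80 = 243.5 µm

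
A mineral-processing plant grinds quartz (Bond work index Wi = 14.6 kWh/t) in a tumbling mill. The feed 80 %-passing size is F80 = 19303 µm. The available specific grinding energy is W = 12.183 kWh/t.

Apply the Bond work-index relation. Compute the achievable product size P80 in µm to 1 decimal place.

W_Bond = 10·Wi·(1/√P₈₀ − 1/√F₈₀)
P80^-0.5 = F80^-0.5 + W/(10 Wi)
  = 12.1830/(10·14.6) + 1/√19303 = 0.083445 + 0.007198 = 0.090643
P80 = (1/0.090643)² = 11.0323² = 121.71 µm

P80 = 121.7 µm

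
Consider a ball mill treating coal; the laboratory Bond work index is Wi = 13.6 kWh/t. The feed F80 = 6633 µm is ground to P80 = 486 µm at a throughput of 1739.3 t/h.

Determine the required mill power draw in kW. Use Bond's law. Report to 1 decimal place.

P = 7825.5 kW

Bond: W = 10·Wi·(1/√P80 − 1/√F80)
W = 10·13.6·(1/√486 − 1/√6633) = 10·13.6·(0.033082) = 4.4992 kWh/t
Power = W × throughput = 4.4992 kWh/t × 1739.3 t/h = 7825.5 kW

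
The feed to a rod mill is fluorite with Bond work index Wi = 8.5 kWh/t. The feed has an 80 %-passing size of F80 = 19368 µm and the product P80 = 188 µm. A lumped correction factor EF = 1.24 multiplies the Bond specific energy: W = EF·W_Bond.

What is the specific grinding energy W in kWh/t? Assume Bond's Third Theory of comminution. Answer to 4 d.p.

W = 6.9297 kWh/t

W = 10·Wi·[P80^(−½) − F80^(−½)]
1/√188 = 0.072932;  1/√19368 = 0.007186
W = 10·8.5·(0.072932 − 0.007186) = 5.5885 kWh/t
W_actual = 1.24 × 5.5885 = 6.9297 kWh/t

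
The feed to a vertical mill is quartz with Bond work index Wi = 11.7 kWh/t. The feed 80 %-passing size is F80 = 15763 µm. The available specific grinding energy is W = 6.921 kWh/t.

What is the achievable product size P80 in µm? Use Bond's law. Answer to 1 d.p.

P80 = 222.0 µm

Bond: W = 10·Wi·(1/√P80 − 1/√F80)
⇒ 1/√P80 = W/(10·Wi) + 1/√F80
  = 6.9210/(10·11.7) + 1/√15763 = 0.059154 + 0.007965 = 0.067119
P80 = (1/0.067119)² = 14.8990² = 221.98 µm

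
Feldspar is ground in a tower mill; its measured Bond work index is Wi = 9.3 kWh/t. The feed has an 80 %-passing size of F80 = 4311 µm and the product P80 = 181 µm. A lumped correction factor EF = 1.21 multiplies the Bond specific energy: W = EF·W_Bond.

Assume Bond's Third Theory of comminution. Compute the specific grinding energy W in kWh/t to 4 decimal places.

W_Bond = 10·Wi·(1/√P₈₀ − 1/√F₈₀)
1/√181 = 0.074329;  1/√4311 = 0.015230
W = 10·9.3·(0.074329 − 0.015230) = 5.4962 kWh/t
With EF = 1.21: W = 5.4962·1.21 = 6.6504 kWh/t

W = 6.6504 kWh/t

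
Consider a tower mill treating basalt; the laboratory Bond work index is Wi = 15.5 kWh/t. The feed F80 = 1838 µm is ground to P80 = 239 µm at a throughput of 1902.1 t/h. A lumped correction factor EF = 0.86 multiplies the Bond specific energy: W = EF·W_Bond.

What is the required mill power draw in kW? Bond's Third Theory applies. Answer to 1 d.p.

Bond: W = 10·Wi·(1/√P80 − 1/√F80)
W = 10·15.5·(1/√239 − 1/√1838) = 10·15.5·(0.041359) = 6.4107 kWh/t
W_actual = 0.86 × 6.4107 = 5.5132 kWh/t
Mill draw = 5.5132 × 1902.1 = 10486.7 kW

P = 10486.7 kW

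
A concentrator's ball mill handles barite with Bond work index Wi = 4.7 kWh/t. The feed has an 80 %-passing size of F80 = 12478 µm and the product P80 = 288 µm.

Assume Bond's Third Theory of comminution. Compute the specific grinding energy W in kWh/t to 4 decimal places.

Bond: W = 10·Wi·(1/√P80 − 1/√F80)
1/√288 = 0.058926;  1/√12478 = 0.008952
W = 10·4.7·(0.058926 − 0.008952) = 2.3488 kWh/t

W = 2.3488 kWh/t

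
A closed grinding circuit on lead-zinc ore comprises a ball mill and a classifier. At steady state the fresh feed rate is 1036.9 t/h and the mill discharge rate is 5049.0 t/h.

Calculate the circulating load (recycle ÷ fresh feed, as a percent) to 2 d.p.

Mill node: discharge = fresh + recycle.
R = M − F = 5049.0 − 1036.9 = 4012.1 t/h
CL = 100·R/F = 100·4012.1/1036.9 = 386.93 %

CL = 386.93 %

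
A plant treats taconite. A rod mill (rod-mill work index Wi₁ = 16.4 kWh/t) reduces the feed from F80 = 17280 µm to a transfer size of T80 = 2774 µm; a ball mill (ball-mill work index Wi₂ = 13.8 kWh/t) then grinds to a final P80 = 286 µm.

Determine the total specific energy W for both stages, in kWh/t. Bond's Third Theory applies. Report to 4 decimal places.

W = 10 Wi / √P80 − 10 Wi / √F80
Stage 1 (17280→2774 µm, Wi₁=16.4): W₁ = 10·16.4·(0.018987 − 0.007607) = 1.8662 kWh/t
Stage 2 (2774→286 µm, Wi₂=13.8): W₂ = 10·13.8·(0.059131 − 0.018987) = 5.5400 kWh/t
W = W₁ + W₂ = 1.8662 + 5.5400 = 7.4062 kWh/t

W = 7.4062 kWh/t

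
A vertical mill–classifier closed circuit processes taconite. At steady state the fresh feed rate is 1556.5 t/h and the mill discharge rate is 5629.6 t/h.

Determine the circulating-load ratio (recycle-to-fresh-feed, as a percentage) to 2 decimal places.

Mill node: discharge = fresh + recycle.
R = M − F = 5629.6 − 1556.5 = 4073.1 t/h
CL = 100·R/F = 100·4073.1/1556.5 = 261.68 %

CL = 261.68 %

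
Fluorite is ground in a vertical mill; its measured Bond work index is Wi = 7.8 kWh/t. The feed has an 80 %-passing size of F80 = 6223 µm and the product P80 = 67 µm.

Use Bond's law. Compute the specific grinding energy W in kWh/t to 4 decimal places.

W = 10·Wi·[P80^(−½) − F80^(−½)]
1/√67 = 0.122169;  1/√6223 = 0.012677
W = 10·7.8·(0.122169 − 0.012677) = 8.5404 kWh/t

W = 8.5404 kWh/t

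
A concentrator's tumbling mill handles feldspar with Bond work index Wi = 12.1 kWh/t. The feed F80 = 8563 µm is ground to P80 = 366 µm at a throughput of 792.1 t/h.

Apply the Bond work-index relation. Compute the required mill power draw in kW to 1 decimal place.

W = 10 Wi (P80^-0.5 − F80^-0.5)
W = 10·12.1·(1/√366 − 1/√8563) = 10·12.1·(0.041464) = 5.0172 kWh/t
P_mill = W·ṁ = 5.0172·792.1 = 3974.1 kW

P = 3974.1 kW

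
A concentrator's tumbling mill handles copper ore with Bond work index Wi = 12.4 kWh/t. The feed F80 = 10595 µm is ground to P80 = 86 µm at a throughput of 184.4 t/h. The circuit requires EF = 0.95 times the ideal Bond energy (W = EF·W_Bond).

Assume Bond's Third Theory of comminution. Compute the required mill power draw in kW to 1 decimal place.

P = 2131.3 kW

W = 10 Wi / √P80 − 10 Wi / √F80
W = 10·12.4·(1/√86 − 1/√10595) = 10·12.4·(0.098118) = 12.1666 kWh/t
W_actual = 0.95 × 12.1666 = 11.5583 kWh/t
Power = W × throughput = 11.5583 kWh/t × 184.4 t/h = 2131.3 kW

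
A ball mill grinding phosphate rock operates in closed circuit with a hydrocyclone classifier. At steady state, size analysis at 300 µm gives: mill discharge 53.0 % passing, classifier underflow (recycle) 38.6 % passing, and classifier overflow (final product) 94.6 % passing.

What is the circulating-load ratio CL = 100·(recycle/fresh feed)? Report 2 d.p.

CL = 288.89 %

Let r = R/F. Size balance at 300 µm:
(1+r)·d = r·u + o ⇒ r = (o−d)/(d−u)
r = (94.6 − 53.0)/(53.0 − 38.6) = 41.6/14.4 = 2.8889
CL = 100·r = 288.89 %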